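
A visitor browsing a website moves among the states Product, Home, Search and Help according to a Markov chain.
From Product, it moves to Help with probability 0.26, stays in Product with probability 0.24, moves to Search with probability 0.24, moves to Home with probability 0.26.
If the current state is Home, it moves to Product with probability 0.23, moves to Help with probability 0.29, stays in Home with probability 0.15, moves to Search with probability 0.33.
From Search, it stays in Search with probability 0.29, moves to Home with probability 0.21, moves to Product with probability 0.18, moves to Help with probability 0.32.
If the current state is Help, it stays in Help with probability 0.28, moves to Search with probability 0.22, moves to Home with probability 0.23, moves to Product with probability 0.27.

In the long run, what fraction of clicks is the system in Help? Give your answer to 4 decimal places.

Let the stationary distribution be π with π = πP and π_1 + π_2 + π_3 + π_4 = 1.
π_1 = 0.24·π_1 + 0.23·π_2 + 0.18·π_3 + 0.27·π_4
π_2 = 0.26·π_1 + 0.15·π_2 + 0.21·π_3 + 0.23·π_4
π_3 = 0.24·π_1 + 0.33·π_2 + 0.29·π_3 + 0.22·π_4
Solving with the normalization constraint gives π = (0.2305, 0.2144, 0.2669, 0.2882).
So the stationary probability of Help is 0.2882.

0.2882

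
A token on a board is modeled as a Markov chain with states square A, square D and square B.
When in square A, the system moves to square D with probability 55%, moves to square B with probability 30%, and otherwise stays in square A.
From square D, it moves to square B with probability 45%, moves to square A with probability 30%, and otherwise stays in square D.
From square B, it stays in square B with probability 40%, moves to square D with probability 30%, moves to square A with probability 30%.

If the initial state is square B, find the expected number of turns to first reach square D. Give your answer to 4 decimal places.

Let t(s) be the expected number of turns to first reach square D from state s, with t(square D) = 0. Conditioning on the first turn:
t(square A) = 1 + 0.15·t(square A) + 0.3·t(square B)
t(square B) = 1 + 0.3·t(square A) + 0.4·t(square B)
Solving: t(square A) = 2.1429, t(square B) = 2.7381.
Expected turns from square B to square D: 2.7381.

2.7381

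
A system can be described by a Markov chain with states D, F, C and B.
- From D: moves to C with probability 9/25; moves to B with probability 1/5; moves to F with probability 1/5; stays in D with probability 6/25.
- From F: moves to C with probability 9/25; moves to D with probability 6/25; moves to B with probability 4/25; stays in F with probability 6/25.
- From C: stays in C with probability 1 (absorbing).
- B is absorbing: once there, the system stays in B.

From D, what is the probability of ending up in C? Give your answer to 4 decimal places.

Let h(s) be the probability of absorption at C starting from transient state s. Then h(C) = 1 and h(B) = 0. By first-step analysis:
h(D) = 0.24·h(D) + 0.2·h(F) + 0.36·1 + 0.2·0
h(F) = 0.24·h(D) + 0.24·h(F) + 0.36·1 + 0.16·0
Solving: h(D) = 0.6526, h(F) = 0.6798.
Starting from D, the probability is 0.6526.

0.6526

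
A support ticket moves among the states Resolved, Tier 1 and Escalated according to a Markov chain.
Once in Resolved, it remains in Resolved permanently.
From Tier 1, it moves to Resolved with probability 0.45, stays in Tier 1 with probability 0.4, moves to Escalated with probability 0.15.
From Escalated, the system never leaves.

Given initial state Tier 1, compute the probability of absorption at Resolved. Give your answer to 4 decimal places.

Let h(s) be the probability of absorption at Resolved starting from transient state s. Then h(Resolved) = 1 and h(Escalated) = 0. By first-step analysis:
h(Tier 1) = 0.45·1 + 0.4·h(Tier 1) + 0.15·0
Solving: h(Tier 1) = 0.7500.
Starting from Tier 1, the probability is 0.7500.

0.7500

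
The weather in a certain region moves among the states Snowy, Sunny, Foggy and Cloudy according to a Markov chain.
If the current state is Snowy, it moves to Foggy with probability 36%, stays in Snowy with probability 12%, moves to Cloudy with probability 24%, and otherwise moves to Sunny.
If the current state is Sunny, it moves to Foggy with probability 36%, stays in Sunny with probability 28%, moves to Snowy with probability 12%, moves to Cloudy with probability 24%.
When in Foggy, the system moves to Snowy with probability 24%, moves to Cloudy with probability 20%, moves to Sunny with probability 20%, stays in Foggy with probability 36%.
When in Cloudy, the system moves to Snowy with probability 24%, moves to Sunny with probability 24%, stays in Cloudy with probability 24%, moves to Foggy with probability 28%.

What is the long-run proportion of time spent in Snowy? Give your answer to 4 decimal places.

0.1882

Let the stationary distribution be π with π = πP and π_1 + π_2 + π_3 + π_4 = 1.
π_1 = 0.12·π_1 + 0.12·π_2 + 0.24·π_3 + 0.24·π_4
π_2 = 0.28·π_1 + 0.28·π_2 + 0.2·π_3 + 0.24·π_4
π_3 = 0.36·π_1 + 0.36·π_2 + 0.36·π_3 + 0.28·π_4
Solving with the normalization constraint gives π = (0.1882, 0.2436, 0.3419, 0.2263).
So the stationary probability of Snowy is 0.1882.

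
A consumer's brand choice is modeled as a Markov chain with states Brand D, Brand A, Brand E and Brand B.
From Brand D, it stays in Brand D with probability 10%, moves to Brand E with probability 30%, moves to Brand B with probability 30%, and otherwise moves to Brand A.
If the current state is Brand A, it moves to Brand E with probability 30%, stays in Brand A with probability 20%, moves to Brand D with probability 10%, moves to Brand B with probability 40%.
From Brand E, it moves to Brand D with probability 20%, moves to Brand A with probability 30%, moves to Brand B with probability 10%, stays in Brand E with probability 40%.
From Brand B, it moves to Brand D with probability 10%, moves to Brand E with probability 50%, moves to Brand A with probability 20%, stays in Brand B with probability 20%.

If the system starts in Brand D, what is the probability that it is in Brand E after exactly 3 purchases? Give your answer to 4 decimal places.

0.3870

Propagate the distribution vector 3 purchases from Brand D.
After 0 purchases: (1.0000, 0.0000, 0.0000, 0.0000)
After 1 purchase: (0.1000, 0.3000, 0.3000, 0.3000)
After 2 purchases: (0.1300, 0.2400, 0.3900, 0.2400)
After 3 purchases: (0.1390, 0.2520, 0.3870, 0.2220)
P(in Brand E after 3 purchases) = 0.3870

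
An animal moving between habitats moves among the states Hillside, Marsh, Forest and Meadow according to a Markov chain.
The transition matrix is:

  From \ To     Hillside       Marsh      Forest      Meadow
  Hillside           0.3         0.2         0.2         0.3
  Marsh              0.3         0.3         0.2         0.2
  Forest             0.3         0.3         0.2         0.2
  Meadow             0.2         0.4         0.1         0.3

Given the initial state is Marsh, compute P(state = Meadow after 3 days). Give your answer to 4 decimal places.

0.2530

Propagate the distribution vector 3 days from Marsh.
After 0 days: (0.0000, 1.0000, 0.0000, 0.0000)
After 1 day: (0.3000, 0.3000, 0.2000, 0.2000)
After 2 days: (0.2800, 0.2900, 0.1800, 0.2500)
After 3 days: (0.2750, 0.2970, 0.1750, 0.2530)
P(in Meadow after 3 days) = 0.2530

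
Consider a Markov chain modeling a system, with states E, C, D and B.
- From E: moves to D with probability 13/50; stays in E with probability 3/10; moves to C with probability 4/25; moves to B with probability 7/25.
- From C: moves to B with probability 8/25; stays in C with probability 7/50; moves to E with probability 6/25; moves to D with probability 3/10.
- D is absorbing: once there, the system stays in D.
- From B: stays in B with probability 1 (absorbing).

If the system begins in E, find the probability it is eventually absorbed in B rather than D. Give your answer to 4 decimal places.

Let h(s) be the probability of absorption at B starting from transient state s. Then h(B) = 1 and h(D) = 0. By first-step analysis:
h(E) = 0.3·h(E) + 0.16·h(C) + 0.26·0 + 0.28·1
h(C) = 0.24·h(E) + 0.14·h(C) + 0.3·0 + 0.32·1
Solving: h(E) = 0.5181, h(C) = 0.5167.
Starting from E, the probability is 0.5181.

0.5181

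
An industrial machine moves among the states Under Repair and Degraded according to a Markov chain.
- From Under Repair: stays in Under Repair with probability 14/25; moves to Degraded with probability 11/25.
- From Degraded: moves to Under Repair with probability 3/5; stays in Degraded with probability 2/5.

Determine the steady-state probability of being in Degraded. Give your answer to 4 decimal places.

0.4231

Let the stationary distribution be π with π = πP and π_1 + π_2 = 1.
π_1 = 0.56·π_1 + 0.6·π_2
Solving with the normalization constraint gives π = (0.5769, 0.4231).
So the stationary probability of Degraded is 0.4231.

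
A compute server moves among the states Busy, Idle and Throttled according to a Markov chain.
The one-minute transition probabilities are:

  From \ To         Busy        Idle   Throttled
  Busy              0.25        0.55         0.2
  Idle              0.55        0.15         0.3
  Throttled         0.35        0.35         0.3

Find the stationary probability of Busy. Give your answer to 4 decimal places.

0.3828

Let the stationary distribution be π with π = πP and π_1 + π_2 + π_3 = 1.
π_1 = 0.25·π_1 + 0.55·π_2 + 0.35·π_3
π_2 = 0.55·π_1 + 0.15·π_2 + 0.35·π_3
Solving with the normalization constraint gives π = (0.3828, 0.3555, 0.2617).
So the stationary probability of Busy is 0.3828.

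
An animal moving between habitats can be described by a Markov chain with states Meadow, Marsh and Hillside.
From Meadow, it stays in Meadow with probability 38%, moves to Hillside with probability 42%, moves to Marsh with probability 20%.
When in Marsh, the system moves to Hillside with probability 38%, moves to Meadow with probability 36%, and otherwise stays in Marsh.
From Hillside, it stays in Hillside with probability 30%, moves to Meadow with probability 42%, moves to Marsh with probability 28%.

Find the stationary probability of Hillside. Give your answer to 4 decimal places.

0.3663

Let the stationary distribution be π with π = πP and π_1 + π_2 + π_3 = 1.
π_1 = 0.38·π_1 + 0.36·π_2 + 0.42·π_3
π_2 = 0.2·π_1 + 0.26·π_2 + 0.28·π_3
Solving with the normalization constraint gives π = (0.3898, 0.2439, 0.3663).
So the stationary probability of Hillside is 0.3663.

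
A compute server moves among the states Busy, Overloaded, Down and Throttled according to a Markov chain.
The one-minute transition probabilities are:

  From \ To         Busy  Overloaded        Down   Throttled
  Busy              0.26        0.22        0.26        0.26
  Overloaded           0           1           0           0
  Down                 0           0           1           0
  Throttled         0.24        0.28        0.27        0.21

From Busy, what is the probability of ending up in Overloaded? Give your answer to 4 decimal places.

Let h(s) be the probability of absorption at Overloaded starting from transient state s. Then h(Overloaded) = 1 and h(Down) = 0. By first-step analysis:
h(Busy) = 0.26·h(Busy) + 0.22·1 + 0.26·0 + 0.26·h(Throttled)
h(Throttled) = 0.24·h(Busy) + 0.28·1 + 0.27·0 + 0.21·h(Throttled)
Solving: h(Busy) = 0.4722, h(Throttled) = 0.4979.
Starting from Busy, the probability is 0.4722.

0.4722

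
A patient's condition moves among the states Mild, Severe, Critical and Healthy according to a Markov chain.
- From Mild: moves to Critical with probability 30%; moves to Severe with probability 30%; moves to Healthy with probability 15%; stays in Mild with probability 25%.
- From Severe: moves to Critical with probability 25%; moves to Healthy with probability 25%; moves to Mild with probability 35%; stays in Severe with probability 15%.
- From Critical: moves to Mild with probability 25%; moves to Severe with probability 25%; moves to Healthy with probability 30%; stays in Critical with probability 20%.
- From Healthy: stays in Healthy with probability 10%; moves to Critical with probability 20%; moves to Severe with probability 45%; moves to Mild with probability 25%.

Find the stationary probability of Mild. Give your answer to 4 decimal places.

Let the stationary distribution be π with π = πP and π_1 + π_2 + π_3 + π_4 = 1.
π_1 = 0.25·π_1 + 0.35·π_2 + 0.25·π_3 + 0.25·π_4
π_2 = 0.3·π_1 + 0.15·π_2 + 0.25·π_3 + 0.45·π_4
π_3 = 0.3·π_1 + 0.25·π_2 + 0.2·π_3 + 0.2·π_4
Solving with the normalization constraint gives π = (0.2777, 0.2769, 0.2416, 0.2037).
So the stationary probability of Mild is 0.2777.

0.2777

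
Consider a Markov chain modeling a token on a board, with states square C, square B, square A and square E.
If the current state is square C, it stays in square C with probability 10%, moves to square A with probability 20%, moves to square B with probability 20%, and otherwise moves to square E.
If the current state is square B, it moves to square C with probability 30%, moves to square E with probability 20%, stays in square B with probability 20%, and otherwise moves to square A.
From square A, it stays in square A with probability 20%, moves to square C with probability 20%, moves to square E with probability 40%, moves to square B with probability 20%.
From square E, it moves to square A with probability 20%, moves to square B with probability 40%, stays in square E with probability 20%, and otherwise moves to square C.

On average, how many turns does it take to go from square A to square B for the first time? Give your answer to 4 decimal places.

3.7079

Let t(s) be the expected number of turns to first reach square B from state s, with t(square B) = 0. Conditioning on the first turn:
t(square C) = 1 + 0.1·t(square C) + 0.2·t(square A) + 0.5·t(square E)
t(square A) = 1 + 0.2·t(square C) + 0.2·t(square A) + 0.4·t(square E)
t(square E) = 1 + 0.2·t(square C) + 0.2·t(square A) + 0.2·t(square E)
Solving: t(square C) = 3.6517, t(square A) = 3.7079, t(square E) = 3.0899.
Expected turns from square A to square B: 3.7079.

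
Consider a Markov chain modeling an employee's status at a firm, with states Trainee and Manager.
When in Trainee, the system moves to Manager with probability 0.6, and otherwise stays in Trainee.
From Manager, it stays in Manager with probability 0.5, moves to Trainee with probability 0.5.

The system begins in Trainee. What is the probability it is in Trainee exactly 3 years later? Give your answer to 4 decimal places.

Propagate the distribution vector 3 years from Trainee.
After 0 years: (1.0000, 0.0000)
After 1 year: (0.4000, 0.6000)
After 2 years: (0.4600, 0.5400)
After 3 years: (0.4540, 0.5460)
P(in Trainee after 3 years) = 0.4540

0.4540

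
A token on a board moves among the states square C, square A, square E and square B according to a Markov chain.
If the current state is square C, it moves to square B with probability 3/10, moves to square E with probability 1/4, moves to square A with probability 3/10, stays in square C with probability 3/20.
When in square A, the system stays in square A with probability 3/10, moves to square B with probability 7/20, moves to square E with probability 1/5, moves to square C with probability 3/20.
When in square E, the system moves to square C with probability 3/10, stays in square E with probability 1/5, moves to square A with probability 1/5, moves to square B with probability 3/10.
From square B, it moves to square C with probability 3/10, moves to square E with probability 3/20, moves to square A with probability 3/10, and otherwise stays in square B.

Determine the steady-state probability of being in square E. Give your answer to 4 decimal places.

0.1963

Let the stationary distribution be π with π = πP and π_1 + π_2 + π_3 + π_4 = 1.
π_1 = 0.15·π_1 + 0.15·π_2 + 0.3·π_3 + 0.3·π_4
π_2 = 0.3·π_1 + 0.3·π_2 + 0.2·π_3 + 0.3·π_4
π_3 = 0.25·π_1 + 0.2·π_2 + 0.2·π_3 + 0.15·π_4
Solving with the normalization constraint gives π = (0.2243, 0.2804, 0.1963, 0.2991).
So the stationary probability of square E is 0.1963.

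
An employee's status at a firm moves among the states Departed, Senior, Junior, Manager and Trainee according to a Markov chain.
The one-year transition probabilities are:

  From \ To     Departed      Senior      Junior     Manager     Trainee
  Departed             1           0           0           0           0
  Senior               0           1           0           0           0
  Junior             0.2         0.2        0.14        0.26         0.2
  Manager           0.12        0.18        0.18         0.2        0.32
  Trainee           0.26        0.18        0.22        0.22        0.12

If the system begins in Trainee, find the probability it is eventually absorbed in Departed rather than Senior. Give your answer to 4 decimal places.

0.5413

Let h(s) be the probability of absorption at Departed starting from transient state s. Then h(Departed) = 1 and h(Senior) = 0. By first-step analysis:
h(Junior) = 0.2·1 + 0.2·0 + 0.14·h(Junior) + 0.26·h(Manager) + 0.2·h(Trainee)
h(Manager) = 0.12·1 + 0.18·0 + 0.18·h(Junior) + 0.2·h(Manager) + 0.32·h(Trainee)
h(Trainee) = 0.26·1 + 0.18·0 + 0.22·h(Junior) + 0.22·h(Manager) + 0.12·h(Trainee)
Solving: h(Junior) = 0.5035, h(Manager) = 0.4798, h(Trainee) = 0.5413.
Starting from Trainee, the probability is 0.5413.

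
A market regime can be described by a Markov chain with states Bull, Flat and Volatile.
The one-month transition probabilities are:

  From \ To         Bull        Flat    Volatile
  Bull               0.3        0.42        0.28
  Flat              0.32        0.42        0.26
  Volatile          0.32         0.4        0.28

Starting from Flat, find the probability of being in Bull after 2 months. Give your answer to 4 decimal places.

0.3136

Sum over the intermediate state after 1 month:
P = P(Flat→Bull)·P(Bull→Bull) + P(Flat→Flat)·P(Flat→Bull) + P(Flat→Volatile)·P(Volatile→Bull)
  = 0.32×0.3 + 0.42×0.32 + 0.26×0.32
  = 0.0960 + 0.1344 + 0.0832 = 0.3136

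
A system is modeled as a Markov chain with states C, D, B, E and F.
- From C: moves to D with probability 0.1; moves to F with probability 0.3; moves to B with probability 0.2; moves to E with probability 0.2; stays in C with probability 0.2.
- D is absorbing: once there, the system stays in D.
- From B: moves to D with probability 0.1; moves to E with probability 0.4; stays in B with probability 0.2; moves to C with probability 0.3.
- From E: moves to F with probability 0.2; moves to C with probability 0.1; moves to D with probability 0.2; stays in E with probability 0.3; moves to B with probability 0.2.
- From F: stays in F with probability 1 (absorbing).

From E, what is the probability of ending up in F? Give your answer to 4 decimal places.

0.5163

Let h(s) be the probability of absorption at F starting from transient state s. Then h(F) = 1 and h(D) = 0. By first-step analysis:
h(C) = 0.2·h(C) + 0.1·0 + 0.2·h(B) + 0.2·h(E) + 0.3·1
h(B) = 0.3·h(C) + 0.1·0 + 0.2·h(B) + 0.4·h(E)
h(E) = 0.1·h(C) + 0.2·0 + 0.2·h(B) + 0.3·h(E) + 0.2·1
Solving: h(C) = 0.6275, h(B) = 0.4935, h(E) = 0.5163.
Starting from E, the probability is 0.5163.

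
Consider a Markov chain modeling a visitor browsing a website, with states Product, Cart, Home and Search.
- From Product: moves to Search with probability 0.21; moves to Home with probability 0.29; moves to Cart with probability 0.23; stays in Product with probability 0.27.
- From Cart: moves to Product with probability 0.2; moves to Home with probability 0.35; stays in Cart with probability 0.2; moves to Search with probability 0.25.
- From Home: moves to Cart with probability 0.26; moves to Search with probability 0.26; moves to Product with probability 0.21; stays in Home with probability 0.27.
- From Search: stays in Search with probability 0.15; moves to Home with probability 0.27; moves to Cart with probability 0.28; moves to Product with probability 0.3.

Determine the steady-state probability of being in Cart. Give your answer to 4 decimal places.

Let the stationary distribution be π with π = πP and π_1 + π_2 + π_3 + π_4 = 1.
π_1 = 0.27·π_1 + 0.2·π_2 + 0.21·π_3 + 0.3·π_4
π_2 = 0.23·π_1 + 0.2·π_2 + 0.26·π_3 + 0.28·π_4
π_3 = 0.29·π_1 + 0.35·π_2 + 0.27·π_3 + 0.27·π_4
Solving with the normalization constraint gives π = (0.2420, 0.2426, 0.2942, 0.2211).
So the stationary probability of Cart is 0.2426.

0.2426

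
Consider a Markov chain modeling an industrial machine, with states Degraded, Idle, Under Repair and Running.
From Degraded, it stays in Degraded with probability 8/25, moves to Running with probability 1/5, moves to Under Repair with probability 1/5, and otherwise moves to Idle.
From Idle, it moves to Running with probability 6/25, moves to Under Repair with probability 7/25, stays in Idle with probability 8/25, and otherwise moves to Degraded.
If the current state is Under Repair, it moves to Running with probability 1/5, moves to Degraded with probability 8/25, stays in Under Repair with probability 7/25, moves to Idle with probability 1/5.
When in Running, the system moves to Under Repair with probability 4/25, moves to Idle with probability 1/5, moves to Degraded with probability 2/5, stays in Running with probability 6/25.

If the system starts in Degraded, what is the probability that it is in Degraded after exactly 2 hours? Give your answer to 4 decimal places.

Propagate the distribution vector 2 hours from Degraded.
After 0 hours: (1.0000, 0.0000, 0.0000, 0.0000)
After 1 hour: (0.3200, 0.2800, 0.2000, 0.2000)
After 2 hours: (0.2912, 0.2592, 0.2304, 0.2192)
P(in Degraded after 2 hours) = 0.2912

0.2912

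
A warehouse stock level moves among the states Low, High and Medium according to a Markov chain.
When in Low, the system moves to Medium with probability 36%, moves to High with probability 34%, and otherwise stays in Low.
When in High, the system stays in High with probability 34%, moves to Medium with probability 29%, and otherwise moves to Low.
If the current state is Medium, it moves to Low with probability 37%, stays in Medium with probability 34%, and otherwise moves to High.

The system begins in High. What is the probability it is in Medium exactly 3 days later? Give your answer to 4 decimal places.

Propagate the distribution vector 3 days from High.
After 0 days: (0.0000, 1.0000, 0.0000)
After 1 day: (0.3700, 0.3400, 0.2900)
After 2 days: (0.3441, 0.3255, 0.3304)
After 3 days: (0.3459, 0.3235, 0.3306)
P(in Medium after 3 days) = 0.3306

0.3306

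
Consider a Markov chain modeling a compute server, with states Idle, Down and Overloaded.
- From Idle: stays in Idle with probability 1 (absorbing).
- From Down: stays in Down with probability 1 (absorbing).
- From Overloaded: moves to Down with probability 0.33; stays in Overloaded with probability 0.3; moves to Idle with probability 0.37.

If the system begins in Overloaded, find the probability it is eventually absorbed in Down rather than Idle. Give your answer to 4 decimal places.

Let h(s) be the probability of absorption at Down starting from transient state s. Then h(Down) = 1 and h(Idle) = 0. By first-step analysis:
h(Overloaded) = 0.37·0 + 0.33·1 + 0.3·h(Overloaded)
Solving: h(Overloaded) = 0.4714.
Starting from Overloaded, the probability is 0.4714.

0.4714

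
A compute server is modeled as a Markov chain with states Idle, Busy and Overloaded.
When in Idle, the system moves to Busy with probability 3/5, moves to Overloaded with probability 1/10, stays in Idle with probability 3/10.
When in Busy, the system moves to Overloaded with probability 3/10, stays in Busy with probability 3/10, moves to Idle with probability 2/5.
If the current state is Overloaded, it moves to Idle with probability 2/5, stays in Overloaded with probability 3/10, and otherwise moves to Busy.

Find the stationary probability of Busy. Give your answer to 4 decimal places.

0.4091

Let the stationary distribution be π with π = πP and π_1 + π_2 + π_3 = 1.
π_1 = 0.3·π_1 + 0.4·π_2 + 0.4·π_3
π_2 = 0.6·π_1 + 0.3·π_2 + 0.3·π_3
Solving with the normalization constraint gives π = (0.3636, 0.4091, 0.2273).
So the stationary probability of Busy is 0.4091.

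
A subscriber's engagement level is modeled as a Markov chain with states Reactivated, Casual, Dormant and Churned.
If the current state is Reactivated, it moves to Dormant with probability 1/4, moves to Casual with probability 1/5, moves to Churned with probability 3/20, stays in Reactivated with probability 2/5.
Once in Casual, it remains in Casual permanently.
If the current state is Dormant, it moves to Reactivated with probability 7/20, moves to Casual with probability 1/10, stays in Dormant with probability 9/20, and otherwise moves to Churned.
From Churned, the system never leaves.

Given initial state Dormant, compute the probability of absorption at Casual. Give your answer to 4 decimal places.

Let h(s) be the probability of absorption at Casual starting from transient state s. Then h(Casual) = 1 and h(Churned) = 0. By first-step analysis:
h(Reactivated) = 0.4·h(Reactivated) + 0.2·1 + 0.25·h(Dormant) + 0.15·0
h(Dormant) = 0.35·h(Reactivated) + 0.1·1 + 0.45·h(Dormant) + 0.1·0
Solving: h(Reactivated) = 0.5567, h(Dormant) = 0.5361.
Starting from Dormant, the probability is 0.5361.

0.5361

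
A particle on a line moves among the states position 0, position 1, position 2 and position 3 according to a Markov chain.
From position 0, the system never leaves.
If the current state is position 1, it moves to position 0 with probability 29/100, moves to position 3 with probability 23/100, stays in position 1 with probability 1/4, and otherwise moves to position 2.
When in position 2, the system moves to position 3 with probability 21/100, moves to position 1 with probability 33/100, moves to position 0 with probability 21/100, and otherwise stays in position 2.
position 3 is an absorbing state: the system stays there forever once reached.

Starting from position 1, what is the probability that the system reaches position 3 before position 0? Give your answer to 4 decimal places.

Let h(s) be the probability of absorption at position 3 starting from transient state s. Then h(position 3) = 1 and h(position 0) = 0. By first-step analysis:
h(position 1) = 0.29·0 + 0.25·h(position 1) + 0.23·h(position 2) + 0.23·1
h(position 2) = 0.21·0 + 0.33·h(position 1) + 0.25·h(position 2) + 0.21·1
Solving: h(position 1) = 0.4538, h(position 2) = 0.4797.
Starting from position 1, the probability is 0.4538.

0.4538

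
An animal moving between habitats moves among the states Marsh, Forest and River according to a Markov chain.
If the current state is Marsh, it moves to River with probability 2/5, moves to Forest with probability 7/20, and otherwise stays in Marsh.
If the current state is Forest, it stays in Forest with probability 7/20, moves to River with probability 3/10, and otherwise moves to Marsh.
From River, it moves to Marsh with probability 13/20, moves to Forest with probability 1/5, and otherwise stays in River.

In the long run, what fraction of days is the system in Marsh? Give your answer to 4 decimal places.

0.3988

Let the stationary distribution be π with π = πP and π_1 + π_2 + π_3 = 1.
π_1 = 0.25·π_1 + 0.35·π_2 + 0.65·π_3
π_2 = 0.35·π_1 + 0.35·π_2 + 0.2·π_3
Solving with the normalization constraint gives π = (0.3988, 0.3057, 0.2955).
So the stationary probability of Marsh is 0.3988.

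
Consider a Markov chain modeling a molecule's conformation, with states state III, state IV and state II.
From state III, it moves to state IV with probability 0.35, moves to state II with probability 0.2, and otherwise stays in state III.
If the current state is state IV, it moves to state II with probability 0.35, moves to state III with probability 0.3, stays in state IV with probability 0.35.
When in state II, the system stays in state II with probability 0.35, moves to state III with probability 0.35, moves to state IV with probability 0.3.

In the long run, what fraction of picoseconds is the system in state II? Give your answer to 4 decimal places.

Let the stationary distribution be π with π = πP and π_1 + π_2 + π_3 = 1.
π_1 = 0.45·π_1 + 0.3·π_2 + 0.35·π_3
π_2 = 0.35·π_1 + 0.35·π_2 + 0.3·π_3
Solving with the normalization constraint gives π = (0.3703, 0.3353, 0.2945).
So the stationary probability of state II is 0.2945.

0.2945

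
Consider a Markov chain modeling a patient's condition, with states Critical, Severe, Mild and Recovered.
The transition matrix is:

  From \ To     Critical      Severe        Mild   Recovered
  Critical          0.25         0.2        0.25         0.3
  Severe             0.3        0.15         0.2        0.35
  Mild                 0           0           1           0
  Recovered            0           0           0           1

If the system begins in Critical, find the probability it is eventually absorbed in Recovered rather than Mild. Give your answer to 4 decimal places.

0.5628

Let h(s) be the probability of absorption at Recovered starting from transient state s. Then h(Recovered) = 1 and h(Mild) = 0. By first-step analysis:
h(Critical) = 0.25·h(Critical) + 0.2·h(Severe) + 0.25·0 + 0.3·1
h(Severe) = 0.3·h(Critical) + 0.15·h(Severe) + 0.2·0 + 0.35·1
Solving: h(Critical) = 0.5628, h(Severe) = 0.6104.
Starting from Critical, the probability is 0.5628.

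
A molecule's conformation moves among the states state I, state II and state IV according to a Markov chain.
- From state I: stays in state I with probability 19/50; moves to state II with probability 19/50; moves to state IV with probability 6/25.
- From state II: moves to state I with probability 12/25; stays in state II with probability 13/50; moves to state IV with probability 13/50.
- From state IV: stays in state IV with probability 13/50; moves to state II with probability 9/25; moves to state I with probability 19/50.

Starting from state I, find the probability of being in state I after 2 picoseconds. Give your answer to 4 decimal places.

0.4180

Sum over the intermediate state after 1 picosecond:
P = P(state I→state I)·P(state I→state I) + P(state I→state II)·P(state II→state I) + P(state I→state IV)·P(state IV→state I)
  = 0.38×0.38 + 0.38×0.48 + 0.24×0.38
  = 0.1444 + 0.1824 + 0.0912 = 0.4180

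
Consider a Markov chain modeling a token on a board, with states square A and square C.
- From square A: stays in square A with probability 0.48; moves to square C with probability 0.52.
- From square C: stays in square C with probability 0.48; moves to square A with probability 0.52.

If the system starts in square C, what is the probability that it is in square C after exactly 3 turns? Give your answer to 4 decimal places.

0.5000

Propagate the distribution vector 3 turns from square C.
After 0 turns: (0.0000, 1.0000)
After 1 turn: (0.5200, 0.4800)
After 2 turns: (0.4992, 0.5008)
After 3 turns: (0.5000, 0.5000)
P(in square C after 3 turns) = 0.5000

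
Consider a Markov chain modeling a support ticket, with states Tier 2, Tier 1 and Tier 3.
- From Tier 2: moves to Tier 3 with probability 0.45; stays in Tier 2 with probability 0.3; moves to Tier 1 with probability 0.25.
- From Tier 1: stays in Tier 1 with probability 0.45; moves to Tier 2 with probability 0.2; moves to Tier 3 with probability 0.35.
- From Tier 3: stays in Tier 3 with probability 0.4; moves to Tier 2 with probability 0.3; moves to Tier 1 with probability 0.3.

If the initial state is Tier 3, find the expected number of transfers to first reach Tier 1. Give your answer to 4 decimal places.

3.5088

Let t(s) be the expected number of transfers to first reach Tier 1 from state s, with t(Tier 1) = 0. Conditioning on the first transfer:
t(Tier 2) = 1 + 0.3·t(Tier 2) + 0.45·t(Tier 3)
t(Tier 3) = 1 + 0.3·t(Tier 2) + 0.4·t(Tier 3)
Solving: t(Tier 2) = 3.6842, t(Tier 3) = 3.5088.
Expected transfers from Tier 3 to Tier 1: 3.5088.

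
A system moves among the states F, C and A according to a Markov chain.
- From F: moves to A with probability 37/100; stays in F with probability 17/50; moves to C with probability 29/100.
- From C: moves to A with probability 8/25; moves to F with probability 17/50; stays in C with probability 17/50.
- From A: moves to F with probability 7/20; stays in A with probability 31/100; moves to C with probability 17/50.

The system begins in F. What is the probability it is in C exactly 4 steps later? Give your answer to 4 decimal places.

Propagate the distribution vector 4 steps from F.
After 0 steps: (1.0000, 0.0000, 0.0000)
After 1 step: (0.3400, 0.2900, 0.3700)
After 2 steps: (0.3437, 0.3230, 0.3333)
After 3 steps: (0.3433, 0.3228, 0.3339)
After 4 steps: (0.3433, 0.3228, 0.3338)
P(in C after 4 steps) = 0.3228

0.3228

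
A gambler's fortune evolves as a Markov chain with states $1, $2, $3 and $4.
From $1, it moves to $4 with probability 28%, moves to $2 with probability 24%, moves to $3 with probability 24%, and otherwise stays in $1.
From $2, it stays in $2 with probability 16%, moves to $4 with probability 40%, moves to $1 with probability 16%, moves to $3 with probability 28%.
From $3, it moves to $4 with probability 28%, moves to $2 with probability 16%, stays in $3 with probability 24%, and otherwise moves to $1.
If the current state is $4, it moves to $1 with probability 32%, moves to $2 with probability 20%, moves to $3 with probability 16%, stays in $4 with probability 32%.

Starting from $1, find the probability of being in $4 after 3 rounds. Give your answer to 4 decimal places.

0.3156

Propagate the distribution vector 3 rounds from $1.
After 0 rounds: (1.0000, 0.0000, 0.0000, 0.0000)
After 1 round: (0.2400, 0.2400, 0.2400, 0.2800)
After 2 rounds: (0.2624, 0.1904, 0.2272, 0.3200)
After 3 rounds: (0.2685, 0.1938, 0.2220, 0.3156)
P(in $4 after 3 rounds) = 0.3156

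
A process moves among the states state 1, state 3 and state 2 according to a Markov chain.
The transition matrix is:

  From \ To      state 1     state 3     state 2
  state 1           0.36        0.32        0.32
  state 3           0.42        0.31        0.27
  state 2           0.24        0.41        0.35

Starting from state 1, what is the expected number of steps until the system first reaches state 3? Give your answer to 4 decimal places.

Let t(s) be the expected number of steps to first reach state 3 from state s, with t(state 3) = 0. Conditioning on the first step:
t(state 1) = 1 + 0.36·t(state 1) + 0.32·t(state 2)
t(state 2) = 1 + 0.24·t(state 1) + 0.35·t(state 2)
Solving: t(state 1) = 2.8597, t(state 2) = 2.5943.
Expected steps from state 1 to state 3: 2.8597.

2.8597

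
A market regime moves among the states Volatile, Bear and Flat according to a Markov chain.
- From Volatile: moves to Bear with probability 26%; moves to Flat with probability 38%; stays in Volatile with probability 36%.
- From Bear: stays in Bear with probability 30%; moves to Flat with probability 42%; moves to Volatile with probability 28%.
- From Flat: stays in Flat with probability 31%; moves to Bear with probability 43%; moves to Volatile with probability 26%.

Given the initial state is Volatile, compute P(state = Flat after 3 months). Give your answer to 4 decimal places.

0.3679

Propagate the distribution vector 3 months from Volatile.
After 0 months: (1.0000, 0.0000, 0.0000)
After 1 month: (0.3600, 0.2600, 0.3800)
After 2 months: (0.3012, 0.3350, 0.3638)
After 3 months: (0.2968, 0.3352, 0.3679)
P(in Flat after 3 months) = 0.3679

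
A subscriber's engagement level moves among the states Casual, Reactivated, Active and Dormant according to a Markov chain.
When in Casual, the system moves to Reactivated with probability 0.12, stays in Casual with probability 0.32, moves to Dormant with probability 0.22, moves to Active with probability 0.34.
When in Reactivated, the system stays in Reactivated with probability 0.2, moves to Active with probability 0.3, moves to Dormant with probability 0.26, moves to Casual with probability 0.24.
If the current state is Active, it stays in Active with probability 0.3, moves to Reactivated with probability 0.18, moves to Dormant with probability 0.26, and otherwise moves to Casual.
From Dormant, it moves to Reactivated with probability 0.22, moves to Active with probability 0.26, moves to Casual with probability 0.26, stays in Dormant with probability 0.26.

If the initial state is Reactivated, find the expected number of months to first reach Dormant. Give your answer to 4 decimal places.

Let t(s) be the expected number of months to first reach Dormant from state s, with t(Dormant) = 0. Conditioning on the first month:
t(Casual) = 1 + 0.32·t(Casual) + 0.12·t(Reactivated) + 0.34·t(Active)
t(Reactivated) = 1 + 0.24·t(Casual) + 0.2·t(Reactivated) + 0.3·t(Active)
t(Active) = 1 + 0.26·t(Casual) + 0.18·t(Reactivated) + 0.3·t(Active)
Solving: t(Casual) = 4.1859, t(Reactivated) = 4.0113, t(Active) = 4.0148.
Expected months from Reactivated to Dormant: 4.0113.

4.0113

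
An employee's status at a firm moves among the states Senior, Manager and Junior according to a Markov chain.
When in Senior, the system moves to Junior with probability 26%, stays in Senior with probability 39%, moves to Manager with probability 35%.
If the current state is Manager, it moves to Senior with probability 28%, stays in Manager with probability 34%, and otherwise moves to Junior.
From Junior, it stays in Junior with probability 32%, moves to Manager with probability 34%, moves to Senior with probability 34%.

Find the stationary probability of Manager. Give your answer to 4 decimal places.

Let the stationary distribution be π with π = πP and π_1 + π_2 + π_3 = 1.
π_1 = 0.39·π_1 + 0.28·π_2 + 0.34·π_3
π_2 = 0.35·π_1 + 0.34·π_2 + 0.34·π_3
Solving with the normalization constraint gives π = (0.3362, 0.3434, 0.3204).
So the stationary probability of Manager is 0.3434.

0.3434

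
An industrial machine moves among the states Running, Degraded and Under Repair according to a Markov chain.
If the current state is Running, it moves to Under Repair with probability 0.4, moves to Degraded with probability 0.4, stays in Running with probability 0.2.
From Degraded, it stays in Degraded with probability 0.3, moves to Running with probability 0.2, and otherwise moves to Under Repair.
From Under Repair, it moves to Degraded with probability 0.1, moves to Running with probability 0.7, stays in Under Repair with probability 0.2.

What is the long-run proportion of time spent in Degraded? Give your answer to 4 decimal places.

0.2667

Let the stationary distribution be π with π = πP and π_1 + π_2 + π_3 = 1.
π_1 = 0.2·π_1 + 0.2·π_2 + 0.7·π_3
π_2 = 0.4·π_1 + 0.3·π_2 + 0.1·π_3
Solving with the normalization constraint gives π = (0.3778, 0.2667, 0.3556).
So the stationary probability of Degraded is 0.2667.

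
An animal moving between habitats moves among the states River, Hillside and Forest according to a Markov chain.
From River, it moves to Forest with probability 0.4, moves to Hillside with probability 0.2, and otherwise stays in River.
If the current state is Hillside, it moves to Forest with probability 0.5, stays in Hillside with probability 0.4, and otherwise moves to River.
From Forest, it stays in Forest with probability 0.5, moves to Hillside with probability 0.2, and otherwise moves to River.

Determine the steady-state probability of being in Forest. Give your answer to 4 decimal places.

0.4722

Let the stationary distribution be π with π = πP and π_1 + π_2 + π_3 = 1.
π_1 = 0.4·π_1 + 0.1·π_2 + 0.3·π_3
π_2 = 0.2·π_1 + 0.4·π_2 + 0.2·π_3
Solving with the normalization constraint gives π = (0.2778, 0.2500, 0.4722).
So the stationary probability of Forest is 0.4722.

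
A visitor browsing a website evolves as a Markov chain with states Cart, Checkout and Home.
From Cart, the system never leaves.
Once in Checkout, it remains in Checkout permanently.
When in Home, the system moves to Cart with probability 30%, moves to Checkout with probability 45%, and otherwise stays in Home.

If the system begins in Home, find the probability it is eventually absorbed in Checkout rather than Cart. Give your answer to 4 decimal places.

Let h(s) be the probability of absorption at Checkout starting from transient state s. Then h(Checkout) = 1 and h(Cart) = 0. By first-step analysis:
h(Home) = 0.3·0 + 0.45·1 + 0.25·h(Home)
Solving: h(Home) = 0.6000.
Starting from Home, the probability is 0.6000.

0.6000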